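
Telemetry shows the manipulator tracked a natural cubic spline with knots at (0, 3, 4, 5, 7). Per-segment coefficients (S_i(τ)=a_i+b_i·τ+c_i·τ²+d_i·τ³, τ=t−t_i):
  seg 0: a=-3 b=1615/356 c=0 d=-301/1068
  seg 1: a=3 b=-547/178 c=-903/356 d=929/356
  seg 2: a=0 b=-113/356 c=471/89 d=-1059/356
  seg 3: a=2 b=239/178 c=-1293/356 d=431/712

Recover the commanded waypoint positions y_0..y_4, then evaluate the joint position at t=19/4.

y_0 = S_0(0) = a_0 = -3
y_1 = S_1(0) = a_1 = 3
y_2 = S_2(0) = a_2 = 0
y_3 = S_3(0) = a_3 = 2
y_4 = S_3(2) = -5
t_q=19/4 is in segment 2 (τ=3/4); S_2(τ)=33807/22784

y_0=-3 y_1=3 y_2=0 y_3=2 y_4=-5
S(19/4) = 33807/22784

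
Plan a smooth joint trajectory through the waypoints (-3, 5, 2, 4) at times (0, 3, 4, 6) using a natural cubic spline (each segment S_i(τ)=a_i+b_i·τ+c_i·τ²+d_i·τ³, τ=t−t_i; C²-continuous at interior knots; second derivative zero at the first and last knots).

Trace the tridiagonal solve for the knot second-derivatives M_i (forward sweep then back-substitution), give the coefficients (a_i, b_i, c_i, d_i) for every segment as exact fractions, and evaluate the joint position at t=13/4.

Δ: Δ0=8/3, Δ1=-3, Δ2=1
row 1: diag=8, rhs=-34; c'=1/8, d'=-17/4
row 2: denom=6−1·1/8=47/8; d'=(24−1·-17/4)/(47/8)=226/47
back: M2=226/47
back: M1=-17/4−1/8·226/47=-228/47
M: M0=0, M1=-228/47, M2=226/47, M3=0
seg 0: a=-3, c=M0/2=0, d=(M1−M0)/(6·3)=-38/141, b=Δ0−h0·(2M0+M1)/6=718/141
seg 1: a=5, c=M1/2=-114/47, d=(M2−M1)/(6·1)=227/141, b=Δ1−h1·(2M1+M2)/6=-308/141
seg 2: a=2, c=M2/2=113/47, d=(M3−M2)/(6·2)=-113/282, b=Δ2−h2·(2M2+M3)/6=-311/141
t_q=13/4 → seg 1, τ=1/4; S=5+-308/141·τ+-114/47·τ²+227/141·τ³=13017/3008

  seg 0: a=-3 b=718/141 c=0 d=-38/141
  seg 1: a=5 b=-308/141 c=-114/47 d=227/141
  seg 2: a=2 b=-311/141 c=113/47 d=-113/282
S(13/4) = 13017/3008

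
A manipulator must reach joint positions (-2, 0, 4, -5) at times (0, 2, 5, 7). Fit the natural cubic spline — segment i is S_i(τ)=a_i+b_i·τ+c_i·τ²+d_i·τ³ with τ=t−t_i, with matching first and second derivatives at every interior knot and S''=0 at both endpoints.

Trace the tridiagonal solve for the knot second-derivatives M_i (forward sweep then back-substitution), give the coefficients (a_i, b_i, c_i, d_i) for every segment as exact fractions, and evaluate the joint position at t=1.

Δ: Δ0=1, Δ1=4/3, Δ2=-9/2
row 1: diag=10, rhs=2; c'=3/10, d'=1/5
row 2: denom=10−3·3/10=91/10; d'=(-35−3·1/5)/(91/10)=-356/91
back: M2=-356/91
back: M1=1/5−3/10·-356/91=125/91
M: M0=0, M1=125/91, M2=-356/91, M3=0
seg 0: a=-2, c=M0/2=0, d=(M1−M0)/(6·2)=125/1092, b=Δ0−h0·(2M0+M1)/6=148/273
seg 1: a=0, c=M1/2=125/182, d=(M2−M1)/(6·3)=-37/126, b=Δ1−h1·(2M1+M2)/6=523/273
seg 2: a=4, c=M2/2=-178/91, d=(M3−M2)/(6·2)=89/273, b=Δ2−h2·(2M2+M3)/6=-1033/546
t_q=1 → seg 0, τ=1; S=-2+148/273·τ+0·τ²+125/1092·τ³=-489/364

  seg 0: a=-2 b=148/273 c=0 d=125/1092
  seg 1: a=0 b=523/273 c=125/182 d=-37/126
  seg 2: a=4 b=-1033/546 c=-178/91 d=89/273
S(1) = -489/364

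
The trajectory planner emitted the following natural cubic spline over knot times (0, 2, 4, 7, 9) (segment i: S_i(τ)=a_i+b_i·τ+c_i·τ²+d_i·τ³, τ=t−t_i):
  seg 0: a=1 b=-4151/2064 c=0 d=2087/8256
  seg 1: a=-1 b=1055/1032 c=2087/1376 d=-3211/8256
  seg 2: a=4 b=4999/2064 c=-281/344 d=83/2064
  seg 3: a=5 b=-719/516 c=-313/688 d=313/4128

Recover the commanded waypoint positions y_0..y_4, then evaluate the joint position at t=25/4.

y_0=1 y_1=-1 y_2=4 y_3=5 y_4=1
S(25/4) = 254161/44032

y_0 = S_0(0) = a_0 = 1
y_1 = S_1(0) = a_1 = -1
y_2 = S_2(0) = a_2 = 4
y_3 = S_3(0) = a_3 = 5
y_4 = S_3(2) = 1
t_q=25/4 is in segment 2 (τ=9/4); S_2(τ)=254161/44032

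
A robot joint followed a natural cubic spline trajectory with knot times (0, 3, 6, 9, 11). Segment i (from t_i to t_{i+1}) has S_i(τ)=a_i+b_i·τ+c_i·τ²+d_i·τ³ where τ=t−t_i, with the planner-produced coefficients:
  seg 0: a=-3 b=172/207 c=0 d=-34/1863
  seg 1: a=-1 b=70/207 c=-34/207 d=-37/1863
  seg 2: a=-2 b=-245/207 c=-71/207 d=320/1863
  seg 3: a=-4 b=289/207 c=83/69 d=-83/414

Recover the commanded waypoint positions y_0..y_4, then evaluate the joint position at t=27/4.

y_0 = S_0(0) = a_0 = -3
y_1 = S_1(0) = a_1 = -1
y_2 = S_2(0) = a_2 = -2
y_3 = S_3(0) = a_3 = -4
y_4 = S_3(2) = 2
t_q=27/4 is in segment 2 (τ=3/4); S_2(τ)=-1107/368

y_0=-3 y_1=-1 y_2=-2 y_3=-4 y_4=2
S(27/4) = -1107/368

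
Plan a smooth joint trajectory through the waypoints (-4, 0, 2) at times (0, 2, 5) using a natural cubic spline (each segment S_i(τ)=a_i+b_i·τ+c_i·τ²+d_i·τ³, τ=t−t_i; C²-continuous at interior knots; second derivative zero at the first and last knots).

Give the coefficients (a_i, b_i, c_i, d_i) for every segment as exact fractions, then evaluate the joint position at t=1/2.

  seg 0: a=-4 b=34/15 c=0 d=-1/15
  seg 1: a=0 b=22/15 c=-2/5 d=2/45
S(1/2) = -23/8

Δ: Δ0=2, Δ1=2/3
row 1: diag=10, rhs=-8; c'=3/10, d'=-4/5
back: M1=-4/5
M: M0=0, M1=-4/5, M2=0
seg 0: a=-4, c=M0/2=0, d=(M1−M0)/(6·2)=-1/15, b=Δ0−h0·(2M0+M1)/6=34/15
seg 1: a=0, c=M1/2=-2/5, d=(M2−M1)/(6·3)=2/45, b=Δ1−h1·(2M1+M2)/6=22/15
t_q=1/2 → seg 0, τ=1/2; S=-4+34/15·τ+0·τ²+-1/15·τ³=-23/8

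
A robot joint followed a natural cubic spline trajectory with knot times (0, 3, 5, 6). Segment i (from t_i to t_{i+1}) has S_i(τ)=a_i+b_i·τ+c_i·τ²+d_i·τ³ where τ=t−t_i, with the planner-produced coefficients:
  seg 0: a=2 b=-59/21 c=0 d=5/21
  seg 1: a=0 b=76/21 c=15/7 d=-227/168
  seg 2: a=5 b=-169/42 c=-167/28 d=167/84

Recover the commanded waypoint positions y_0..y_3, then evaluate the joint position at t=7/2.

y_0=2 y_1=0 y_2=5 y_3=-3
S(7/2) = 975/448

y_0 = S_0(0) = a_0 = 2
y_1 = S_1(0) = a_1 = 0
y_2 = S_2(0) = a_2 = 5
y_3 = S_2(1) = -3
t_q=7/2 is in segment 1 (τ=1/2); S_1(τ)=975/448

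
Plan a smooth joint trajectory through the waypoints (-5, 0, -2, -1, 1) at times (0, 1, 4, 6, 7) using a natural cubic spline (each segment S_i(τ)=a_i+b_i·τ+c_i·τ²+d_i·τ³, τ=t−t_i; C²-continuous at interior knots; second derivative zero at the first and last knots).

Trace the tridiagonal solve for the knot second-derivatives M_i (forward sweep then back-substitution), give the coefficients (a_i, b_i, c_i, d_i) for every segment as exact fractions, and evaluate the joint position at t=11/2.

  seg 0: a=-5 b=3449/591 c=0 d=-494/591
  seg 1: a=0 b=1967/591 c=-494/197 d=695/1773
  seg 2: a=-2 b=-670/591 c=201/197 d=-481/4728
  seg 3: a=-1 b=2041/1182 c=323/788 d=-323/2364
S(11/2) = -22041/12608

Δ: Δ0=5, Δ1=-2/3, Δ2=1/2, Δ3=2
row 1: diag=8, rhs=-34; c'=3/8, d'=-17/4
row 2: denom=10−3·3/8=71/8; d'=(7−3·-17/4)/(71/8)=158/71
row 3: denom=6−2·16/71=394/71; d'=(9−2·158/71)/(394/71)=323/394
back: M3=323/394
back: M2=158/71−16/71·323/394=402/197
back: M1=-17/4−3/8·402/197=-988/197
M: M0=0, M1=-988/197, M2=402/197, M3=323/394, M4=0
seg 0: a=-5, c=M0/2=0, d=(M1−M0)/(6·1)=-494/591, b=Δ0−h0·(2M0+M1)/6=3449/591
seg 1: a=0, c=M1/2=-494/197, d=(M2−M1)/(6·3)=695/1773, b=Δ1−h1·(2M1+M2)/6=1967/591
seg 2: a=-2, c=M2/2=201/197, d=(M3−M2)/(6·2)=-481/4728, b=Δ2−h2·(2M2+M3)/6=-670/591
seg 3: a=-1, c=M3/2=323/788, d=(M4−M3)/(6·1)=-323/2364, b=Δ3−h3·(2M3+M4)/6=2041/1182
t_q=11/2 → seg 2, τ=3/2; S=-2+-670/591·τ+201/197·τ²+-481/4728·τ³=-22041/12608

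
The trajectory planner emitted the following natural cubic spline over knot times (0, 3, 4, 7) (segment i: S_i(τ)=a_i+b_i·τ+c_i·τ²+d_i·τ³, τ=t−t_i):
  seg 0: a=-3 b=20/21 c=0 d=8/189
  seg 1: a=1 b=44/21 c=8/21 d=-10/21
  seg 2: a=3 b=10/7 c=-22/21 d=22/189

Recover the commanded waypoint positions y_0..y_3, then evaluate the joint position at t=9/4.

y_0 = S_0(0) = a_0 = -3
y_1 = S_1(0) = a_1 = 1
y_2 = S_2(0) = a_2 = 3
y_3 = S_2(3) = 1
t_q=9/4 is in segment 0 (τ=9/4); S_0(τ)=-3/8

y_0=-3 y_1=1 y_2=3 y_3=1
S(9/4) = -3/8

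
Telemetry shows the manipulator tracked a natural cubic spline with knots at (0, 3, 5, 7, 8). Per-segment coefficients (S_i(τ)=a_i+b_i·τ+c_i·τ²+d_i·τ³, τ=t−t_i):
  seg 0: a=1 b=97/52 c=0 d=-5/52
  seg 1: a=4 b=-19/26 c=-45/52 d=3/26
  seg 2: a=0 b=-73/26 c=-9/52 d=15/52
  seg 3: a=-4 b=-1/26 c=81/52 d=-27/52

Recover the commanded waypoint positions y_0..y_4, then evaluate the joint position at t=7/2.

y_0=1 y_1=4 y_2=0 y_3=-4 y_4=-3
S(7/2) = 357/104

y_0 = S_0(0) = a_0 = 1
y_1 = S_1(0) = a_1 = 4
y_2 = S_2(0) = a_2 = 0
y_3 = S_3(0) = a_3 = -4
y_4 = S_3(1) = -3
t_q=7/2 is in segment 1 (τ=1/2); S_1(τ)=357/104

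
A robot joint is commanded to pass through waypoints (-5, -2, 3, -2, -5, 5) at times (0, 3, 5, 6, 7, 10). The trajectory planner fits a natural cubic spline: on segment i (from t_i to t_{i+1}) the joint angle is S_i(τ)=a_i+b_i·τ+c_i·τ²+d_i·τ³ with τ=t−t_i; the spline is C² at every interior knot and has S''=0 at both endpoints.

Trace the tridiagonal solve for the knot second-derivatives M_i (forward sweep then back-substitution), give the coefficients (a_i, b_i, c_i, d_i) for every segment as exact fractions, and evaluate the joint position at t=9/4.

Δ: Δ0=1, Δ1=5/2, Δ2=-5, Δ3=-3, Δ4=10/3
row 1: diag=10, rhs=9; c'=1/5, d'=9/10
row 2: denom=6−2·1/5=28/5; d'=(-45−2·9/10)/(28/5)=-117/14
row 3: denom=4−1·5/28=107/28; d'=(12−1·-117/14)/(107/28)=570/107
row 4: denom=8−1·28/107=828/107; d'=(38−1·570/107)/(828/107)=38/9
back: M4=38/9
back: M3=570/107−28/107·38/9=38/9
back: M2=-117/14−5/28·38/9=-82/9
back: M1=9/10−1/5·-82/9=49/18
M: M0=0, M1=49/18, M2=-82/9, M3=38/9, M4=38/9, M5=0
seg 0: a=-5, c=M0/2=0, d=(M1−M0)/(6·3)=49/324, b=Δ0−h0·(2M0+M1)/6=-13/36
seg 1: a=-2, c=M1/2=49/36, d=(M2−M1)/(6·2)=-71/72, b=Δ1−h1·(2M1+M2)/6=67/18
seg 2: a=3, c=M2/2=-41/9, d=(M3−M2)/(6·1)=20/9, b=Δ2−h2·(2M2+M3)/6=-8/3
seg 3: a=-2, c=M3/2=19/9, d=(M4−M3)/(6·1)=0, b=Δ3−h3·(2M3+M4)/6=-46/9
seg 4: a=-5, c=M4/2=19/9, d=(M5−M4)/(6·3)=-19/81, b=Δ4−h4·(2M4+M5)/6=-8/9
t_q=9/4 → seg 0, τ=9/4; S=-5+-13/36·τ+0·τ²+49/324·τ³=-1047/256

  seg 0: a=-5 b=-13/36 c=0 d=49/324
  seg 1: a=-2 b=67/18 c=49/36 d=-71/72
  seg 2: a=3 b=-8/3 c=-41/9 d=20/9
  seg 3: a=-2 b=-46/9 c=19/9 d=0
  seg 4: a=-5 b=-8/9 c=19/9 d=-19/81
S(9/4) = -1047/256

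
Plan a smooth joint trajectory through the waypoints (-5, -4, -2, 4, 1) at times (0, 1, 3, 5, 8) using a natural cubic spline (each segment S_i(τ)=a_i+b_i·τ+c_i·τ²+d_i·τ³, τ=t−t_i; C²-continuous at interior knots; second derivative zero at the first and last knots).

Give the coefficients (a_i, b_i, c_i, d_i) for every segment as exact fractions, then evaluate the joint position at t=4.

Δ: Δ0=1, Δ1=1, Δ2=3, Δ3=-1
row 1: diag=6, rhs=0; c'=1/3, d'=0
row 2: denom=8−2·1/3=22/3; d'=(12−2·0)/(22/3)=18/11
row 3: denom=10−2·3/11=104/11; d'=(-24−2·18/11)/(104/11)=-75/26
back: M3=-75/26
back: M2=18/11−3/11·-75/26=63/26
back: M1=0−1/3·63/26=-21/26
M: M0=0, M1=-21/26, M2=63/26, M3=-75/26, M4=0
seg 0: a=-5, c=M0/2=0, d=(M1−M0)/(6·1)=-7/52, b=Δ0−h0·(2M0+M1)/6=59/52
seg 1: a=-4, c=M1/2=-21/52, d=(M2−M1)/(6·2)=7/26, b=Δ1−h1·(2M1+M2)/6=19/26
seg 2: a=-2, c=M2/2=63/52, d=(M3−M2)/(6·2)=-23/52, b=Δ2−h2·(2M2+M3)/6=61/26
seg 3: a=4, c=M3/2=-75/52, d=(M4−M3)/(6·3)=25/156, b=Δ3−h3·(2M3+M4)/6=49/26
t_q=4 → seg 2, τ=1; S=-2+61/26·τ+63/52·τ²+-23/52·τ³=29/26

  seg 0: a=-5 b=59/52 c=0 d=-7/52
  seg 1: a=-4 b=19/26 c=-21/52 d=7/26
  seg 2: a=-2 b=61/26 c=63/52 d=-23/52
  seg 3: a=4 b=49/26 c=-75/52 d=25/156
S(4) = 29/26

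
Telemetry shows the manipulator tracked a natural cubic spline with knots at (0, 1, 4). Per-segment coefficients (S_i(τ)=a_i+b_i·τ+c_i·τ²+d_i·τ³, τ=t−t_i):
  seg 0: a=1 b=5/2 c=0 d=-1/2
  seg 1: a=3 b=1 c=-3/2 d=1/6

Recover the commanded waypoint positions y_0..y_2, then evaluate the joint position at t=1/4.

y_0=1 y_1=3 y_2=-3
S(1/4) = 207/128

y_0 = S_0(0) = a_0 = 1
y_1 = S_1(0) = a_1 = 3
y_2 = S_1(3) = -3
t_q=1/4 is in segment 0 (τ=1/4); S_0(τ)=207/128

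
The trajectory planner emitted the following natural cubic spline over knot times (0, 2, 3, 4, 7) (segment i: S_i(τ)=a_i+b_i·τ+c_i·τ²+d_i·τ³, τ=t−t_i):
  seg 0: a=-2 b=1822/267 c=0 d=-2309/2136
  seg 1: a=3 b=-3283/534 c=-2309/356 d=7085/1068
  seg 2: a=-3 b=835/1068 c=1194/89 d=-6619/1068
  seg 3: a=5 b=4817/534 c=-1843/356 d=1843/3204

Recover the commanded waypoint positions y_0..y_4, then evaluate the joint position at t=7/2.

y_0 = S_0(0) = a_0 = -2
y_1 = S_1(0) = a_1 = 3
y_2 = S_2(0) = a_2 = -3
y_3 = S_3(0) = a_3 = 5
y_4 = S_3(3) = 1
t_q=7/2 is in segment 2 (τ=1/2); S_2(τ)=-85/2848

y_0=-2 y_1=3 y_2=-3 y_3=5 y_4=1
S(7/2) = -85/2848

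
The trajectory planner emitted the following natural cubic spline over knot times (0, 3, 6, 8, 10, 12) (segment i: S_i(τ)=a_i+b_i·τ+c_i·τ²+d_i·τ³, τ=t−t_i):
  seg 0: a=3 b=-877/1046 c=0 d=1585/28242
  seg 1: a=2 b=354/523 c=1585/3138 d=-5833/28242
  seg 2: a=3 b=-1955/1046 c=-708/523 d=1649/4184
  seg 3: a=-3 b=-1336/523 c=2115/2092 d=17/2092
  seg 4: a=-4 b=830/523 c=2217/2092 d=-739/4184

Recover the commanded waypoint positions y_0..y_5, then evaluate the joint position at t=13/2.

y_0 = S_0(0) = a_0 = 3
y_1 = S_1(0) = a_1 = 2
y_2 = S_2(0) = a_2 = 3
y_3 = S_3(0) = a_3 = -3
y_4 = S_4(0) = a_4 = -4
y_5 = S_4(2) = 2
t_q=13/2 is in segment 2 (τ=1/2); S_2(τ)=59457/33472

y_0=3 y_1=2 y_2=3 y_3=-3 y_4=-4 y_5=2
S(13/2) = 59457/33472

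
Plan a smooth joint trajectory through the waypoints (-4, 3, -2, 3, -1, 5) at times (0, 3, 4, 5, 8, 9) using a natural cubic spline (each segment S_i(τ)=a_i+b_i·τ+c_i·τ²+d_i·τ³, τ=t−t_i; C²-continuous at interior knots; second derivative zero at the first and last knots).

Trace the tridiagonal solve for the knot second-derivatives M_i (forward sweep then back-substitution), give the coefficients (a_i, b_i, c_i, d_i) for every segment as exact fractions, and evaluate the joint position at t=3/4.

  seg 0: a=-4 b=10361/1641 c=0 d=-6532/14769
  seg 1: a=3 b=-9235/1641 c=-6532/1641 d=7562/1641
  seg 2: a=-2 b=129/547 c=16154/1641 d=-8336/1641
  seg 3: a=3 b=7687/1641 c=-8854/1641 d=16687/14769
  seg 4: a=-1 b=4624/1641 c=2611/547 d=-2611/1641
S(3/4) = 4803/8752

Δ: Δ0=7/3, Δ1=-5, Δ2=5, Δ3=-4/3, Δ4=6
row 1: diag=8, rhs=-44; c'=1/8, d'=-11/2
row 2: denom=4−1·1/8=31/8; d'=(60−1·-11/2)/(31/8)=524/31
row 3: denom=8−1·8/31=240/31; d'=(-38−1·524/31)/(240/31)=-851/120
row 4: denom=8−3·31/80=547/80; d'=(44−3·-851/120)/(547/80)=5222/547
back: M4=5222/547
back: M3=-851/120−31/80·5222/547=-17708/1641
back: M2=524/31−8/31·-17708/1641=32308/1641
back: M1=-11/2−1/8·32308/1641=-13064/1641
M: M0=0, M1=-13064/1641, M2=32308/1641, M3=-17708/1641, M4=5222/547, M5=0
seg 0: a=-4, c=M0/2=0, d=(M1−M0)/(6·3)=-6532/14769, b=Δ0−h0·(2M0+M1)/6=10361/1641
seg 1: a=3, c=M1/2=-6532/1641, d=(M2−M1)/(6·1)=7562/1641, b=Δ1−h1·(2M1+M2)/6=-9235/1641
seg 2: a=-2, c=M2/2=16154/1641, d=(M3−M2)/(6·1)=-8336/1641, b=Δ2−h2·(2M2+M3)/6=129/547
seg 3: a=3, c=M3/2=-8854/1641, d=(M4−M3)/(6·3)=16687/14769, b=Δ3−h3·(2M3+M4)/6=7687/1641
seg 4: a=-1, c=M4/2=2611/547, d=(M5−M4)/(6·1)=-2611/1641, b=Δ4−h4·(2M4+M5)/6=4624/1641
t_q=3/4 → seg 0, τ=3/4; S=-4+10361/1641·τ+0·τ²+-6532/14769·τ³=4803/8752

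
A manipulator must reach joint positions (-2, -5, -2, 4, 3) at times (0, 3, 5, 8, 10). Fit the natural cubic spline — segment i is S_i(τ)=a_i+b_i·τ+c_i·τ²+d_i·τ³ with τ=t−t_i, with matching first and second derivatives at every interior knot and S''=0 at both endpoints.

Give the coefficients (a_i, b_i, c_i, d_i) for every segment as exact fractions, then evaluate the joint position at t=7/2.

Δ: Δ0=-1, Δ1=3/2, Δ2=2, Δ3=-1/2
row 1: diag=10, rhs=15; c'=1/5, d'=3/2
row 2: denom=10−2·1/5=48/5; d'=(3−2·3/2)/(48/5)=0
row 3: denom=10−3·5/16=145/16; d'=(-15−3·0)/(145/16)=-48/29
back: M3=-48/29
back: M2=0−5/16·-48/29=15/29
back: M1=3/2−1/5·15/29=81/58
M: M0=0, M1=81/58, M2=15/29, M3=-48/29, M4=0
seg 0: a=-2, c=M0/2=0, d=(M1−M0)/(6·3)=9/116, b=Δ0−h0·(2M0+M1)/6=-197/116
seg 1: a=-5, c=M1/2=81/116, d=(M2−M1)/(6·2)=-17/232, b=Δ1−h1·(2M1+M2)/6=23/58
seg 2: a=-2, c=M2/2=15/58, d=(M3−M2)/(6·3)=-7/58, b=Δ2−h2·(2M2+M3)/6=67/29
seg 3: a=4, c=M3/2=-24/29, d=(M4−M3)/(6·2)=4/29, b=Δ3−h3·(2M3+M4)/6=35/58
t_q=7/2 → seg 1, τ=1/2; S=-5+23/58·τ+81/116·τ²+-17/232·τ³=-8605/1856

  seg 0: a=-2 b=-197/116 c=0 d=9/116
  seg 1: a=-5 b=23/58 c=81/116 d=-17/232
  seg 2: a=-2 b=67/29 c=15/58 d=-7/58
  seg 3: a=4 b=35/58 c=-24/29 d=4/29
S(7/2) = -8605/1856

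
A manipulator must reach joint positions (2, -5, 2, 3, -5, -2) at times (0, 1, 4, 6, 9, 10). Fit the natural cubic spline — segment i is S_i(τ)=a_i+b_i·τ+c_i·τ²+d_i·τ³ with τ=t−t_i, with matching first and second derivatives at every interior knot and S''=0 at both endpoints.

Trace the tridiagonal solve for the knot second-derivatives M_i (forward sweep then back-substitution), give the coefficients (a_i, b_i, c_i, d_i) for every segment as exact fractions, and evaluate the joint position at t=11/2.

  seg 0: a=2 b=-79919/9570 c=0 d=12929/9570
  seg 1: a=-5 b=-20566/4785 c=12929/3190 d=-1603/2610
  seg 2: a=2 b=32893/9570 c=-2352/1595 d=1/330
  seg 3: a=3 b=-23207/9570 c=-2323/1595 d=133/290
  seg 4: a=-5 b=5834/4785 c=8521/3190 d=-8521/9570
S(11/2) = 98201/25520

Δ: Δ0=-7, Δ1=7/3, Δ2=1/2, Δ3=-8/3, Δ4=3
row 1: diag=8, rhs=56; c'=3/8, d'=7
row 2: denom=10−3·3/8=71/8; d'=(-11−3·7)/(71/8)=-256/71
row 3: denom=10−2·16/71=678/71; d'=(-19−2·-256/71)/(678/71)=-279/226
row 4: denom=8−3·71/226=1595/226; d'=(34−3·-279/226)/(1595/226)=8521/1595
back: M4=8521/1595
back: M3=-279/226−71/226·8521/1595=-4646/1595
back: M2=-256/71−16/71·-4646/1595=-4704/1595
back: M1=7−3/8·-4704/1595=12929/1595
M: M0=0, M1=12929/1595, M2=-4704/1595, M3=-4646/1595, M4=8521/1595, M5=0
seg 0: a=2, c=M0/2=0, d=(M1−M0)/(6·1)=12929/9570, b=Δ0−h0·(2M0+M1)/6=-79919/9570
seg 1: a=-5, c=M1/2=12929/3190, d=(M2−M1)/(6·3)=-1603/2610, b=Δ1−h1·(2M1+M2)/6=-20566/4785
seg 2: a=2, c=M2/2=-2352/1595, d=(M3−M2)/(6·2)=1/330, b=Δ2−h2·(2M2+M3)/6=32893/9570
seg 3: a=3, c=M3/2=-2323/1595, d=(M4−M3)/(6·3)=133/290, b=Δ3−h3·(2M3+M4)/6=-23207/9570
seg 4: a=-5, c=M4/2=8521/3190, d=(M5−M4)/(6·1)=-8521/9570, b=Δ4−h4·(2M4+M5)/6=5834/4785
t_q=11/2 → seg 2, τ=3/2; S=2+32893/9570·τ+-2352/1595·τ²+1/330·τ³=98201/25520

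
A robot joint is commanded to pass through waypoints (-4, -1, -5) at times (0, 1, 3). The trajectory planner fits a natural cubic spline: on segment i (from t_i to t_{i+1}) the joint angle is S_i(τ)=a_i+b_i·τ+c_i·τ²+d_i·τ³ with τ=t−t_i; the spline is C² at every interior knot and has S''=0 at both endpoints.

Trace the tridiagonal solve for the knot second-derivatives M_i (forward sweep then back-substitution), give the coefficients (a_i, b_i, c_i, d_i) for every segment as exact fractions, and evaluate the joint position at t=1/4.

  seg 0: a=-4 b=23/6 c=0 d=-5/6
  seg 1: a=-1 b=4/3 c=-5/2 d=5/12
S(1/4) = -391/128

Δ: Δ0=3, Δ1=-2
row 1: diag=6, rhs=-30; c'=1/3, d'=-5
back: M1=-5
M: M0=0, M1=-5, M2=0
seg 0: a=-4, c=M0/2=0, d=(M1−M0)/(6·1)=-5/6, b=Δ0−h0·(2M0+M1)/6=23/6
seg 1: a=-1, c=M1/2=-5/2, d=(M2−M1)/(6·2)=5/12, b=Δ1−h1·(2M1+M2)/6=4/3
t_q=1/4 → seg 0, τ=1/4; S=-4+23/6·τ+0·τ²+-5/6·τ³=-391/128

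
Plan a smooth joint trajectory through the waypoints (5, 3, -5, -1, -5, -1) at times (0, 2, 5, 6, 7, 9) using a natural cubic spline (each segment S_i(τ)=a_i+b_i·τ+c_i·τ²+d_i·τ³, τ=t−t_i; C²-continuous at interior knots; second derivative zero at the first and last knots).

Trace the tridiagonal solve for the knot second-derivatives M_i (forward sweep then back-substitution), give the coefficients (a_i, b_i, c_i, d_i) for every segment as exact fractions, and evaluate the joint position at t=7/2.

  seg 0: a=5 b=61/363 c=0 d=-106/363
  seg 1: a=3 b=-1211/363 c=-212/121 d=239/363
  seg 2: a=-5 b=1426/363 c=505/121 d=-1489/363
  seg 3: a=-1 b=-1/33 c=-984/121 d=1511/363
  seg 4: a=-5 b=-1382/363 c=527/121 d=-527/726
S(7/2) = -3605/968

Δ: Δ0=-1, Δ1=-8/3, Δ2=4, Δ3=-4, Δ4=2
row 1: diag=10, rhs=-10; c'=3/10, d'=-1
row 2: denom=8−3·3/10=71/10; d'=(40−3·-1)/(71/10)=430/71
row 3: denom=4−1·10/71=274/71; d'=(-48−1·430/71)/(274/71)=-1919/137
row 4: denom=6−1·71/274=1573/274; d'=(36−1·-1919/137)/(1573/274)=1054/121
back: M4=1054/121
back: M3=-1919/137−71/274·1054/121=-1968/121
back: M2=430/71−10/71·-1968/121=1010/121
back: M1=-1−3/10·1010/121=-424/121
M: M0=0, M1=-424/121, M2=1010/121, M3=-1968/121, M4=1054/121, M5=0
seg 0: a=5, c=M0/2=0, d=(M1−M0)/(6·2)=-106/363, b=Δ0−h0·(2M0+M1)/6=61/363
seg 1: a=3, c=M1/2=-212/121, d=(M2−M1)/(6·3)=239/363, b=Δ1−h1·(2M1+M2)/6=-1211/363
seg 2: a=-5, c=M2/2=505/121, d=(M3−M2)/(6·1)=-1489/363, b=Δ2−h2·(2M2+M3)/6=1426/363
seg 3: a=-1, c=M3/2=-984/121, d=(M4−M3)/(6·1)=1511/363, b=Δ3−h3·(2M3+M4)/6=-1/33
seg 4: a=-5, c=M4/2=527/121, d=(M5−M4)/(6·2)=-527/726, b=Δ4−h4·(2M4+M5)/6=-1382/363
t_q=7/2 → seg 1, τ=3/2; S=3+-1211/363·τ+-212/121·τ²+239/363·τ³=-3605/968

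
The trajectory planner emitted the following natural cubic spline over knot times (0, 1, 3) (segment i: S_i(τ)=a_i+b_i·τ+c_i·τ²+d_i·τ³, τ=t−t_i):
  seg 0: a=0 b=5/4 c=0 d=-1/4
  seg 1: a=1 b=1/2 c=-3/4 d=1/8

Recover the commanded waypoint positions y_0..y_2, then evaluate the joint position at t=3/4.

y_0=0 y_1=1 y_2=0
S(3/4) = 213/256

y_0 = S_0(0) = a_0 = 0
y_1 = S_1(0) = a_1 = 1
y_2 = S_1(2) = 0
t_q=3/4 is in segment 0 (τ=3/4); S_0(τ)=213/256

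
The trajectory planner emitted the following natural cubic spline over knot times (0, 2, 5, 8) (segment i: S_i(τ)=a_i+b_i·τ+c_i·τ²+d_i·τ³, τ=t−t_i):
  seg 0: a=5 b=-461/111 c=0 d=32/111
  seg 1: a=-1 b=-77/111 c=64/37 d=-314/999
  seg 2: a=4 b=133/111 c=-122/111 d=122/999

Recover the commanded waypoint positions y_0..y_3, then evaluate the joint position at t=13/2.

y_0=5 y_1=-1 y_2=4 y_3=1
S(13/2) = 553/148

y_0 = S_0(0) = a_0 = 5
y_1 = S_1(0) = a_1 = -1
y_2 = S_2(0) = a_2 = 4
y_3 = S_2(3) = 1
t_q=13/2 is in segment 2 (τ=3/2); S_2(τ)=553/148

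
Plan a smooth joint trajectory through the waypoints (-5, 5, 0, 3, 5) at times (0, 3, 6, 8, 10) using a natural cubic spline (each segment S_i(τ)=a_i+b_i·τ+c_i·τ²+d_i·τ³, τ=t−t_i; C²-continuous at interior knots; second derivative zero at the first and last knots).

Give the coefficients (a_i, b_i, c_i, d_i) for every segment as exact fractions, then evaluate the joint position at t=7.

Δ: Δ0=10/3, Δ1=-5/3, Δ2=3/2, Δ3=1
row 1: diag=12, rhs=-30; c'=1/4, d'=-5/2
row 2: denom=10−3·1/4=37/4; d'=(19−3·-5/2)/(37/4)=106/37
row 3: denom=8−2·8/37=280/37; d'=(-3−2·106/37)/(280/37)=-323/280
back: M3=-323/280
back: M2=106/37−8/37·-323/280=109/35
back: M1=-5/2−1/4·109/35=-459/140
M: M0=0, M1=-459/140, M2=109/35, M3=-323/280, M4=0
seg 0: a=-5, c=M0/2=0, d=(M1−M0)/(6·3)=-51/280, b=Δ0−h0·(2M0+M1)/6=4177/840
seg 1: a=5, c=M1/2=-459/280, d=(M2−M1)/(6·3)=179/504, b=Δ1−h1·(2M1+M2)/6=23/420
seg 2: a=0, c=M2/2=109/70, d=(M3−M2)/(6·2)=-239/672, b=Δ2−h2·(2M2+M3)/6=-23/120
seg 3: a=3, c=M3/2=-323/560, d=(M4−M3)/(6·2)=323/3360, b=Δ3−h3·(2M3+M4)/6=743/420
t_q=7 → seg 2, τ=1; S=0+-23/120·τ+109/70·τ²+-239/672·τ³=1131/1120

  seg 0: a=-5 b=4177/840 c=0 d=-51/280
  seg 1: a=5 b=23/420 c=-459/280 d=179/504
  seg 2: a=0 b=-23/120 c=109/70 d=-239/672
  seg 3: a=3 b=743/420 c=-323/560 d=323/3360
S(7) = 1131/1120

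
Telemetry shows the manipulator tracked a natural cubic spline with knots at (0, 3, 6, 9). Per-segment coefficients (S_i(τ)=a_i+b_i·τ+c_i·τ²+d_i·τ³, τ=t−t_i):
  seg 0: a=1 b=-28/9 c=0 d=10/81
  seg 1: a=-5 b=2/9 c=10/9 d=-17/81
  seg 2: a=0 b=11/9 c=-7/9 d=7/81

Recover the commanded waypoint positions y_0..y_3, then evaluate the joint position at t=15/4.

y_0 = S_0(0) = a_0 = 1
y_1 = S_1(0) = a_1 = -5
y_2 = S_2(0) = a_2 = 0
y_3 = S_2(3) = -1
t_q=15/4 is in segment 1 (τ=3/4); S_1(τ)=-275/64

y_0=1 y_1=-5 y_2=0 y_3=-1
S(15/4) = -275/64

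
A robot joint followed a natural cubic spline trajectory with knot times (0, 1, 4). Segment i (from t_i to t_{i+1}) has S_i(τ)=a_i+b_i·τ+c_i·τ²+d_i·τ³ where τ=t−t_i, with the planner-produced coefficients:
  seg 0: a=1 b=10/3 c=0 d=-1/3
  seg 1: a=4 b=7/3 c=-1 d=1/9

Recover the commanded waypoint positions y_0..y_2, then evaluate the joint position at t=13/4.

y_0 = S_0(0) = a_0 = 1
y_1 = S_1(0) = a_1 = 4
y_2 = S_1(3) = 5
t_q=13/4 is in segment 1 (τ=9/4); S_1(τ)=349/64

y_0=1 y_1=4 y_2=5
S(13/4) = 349/64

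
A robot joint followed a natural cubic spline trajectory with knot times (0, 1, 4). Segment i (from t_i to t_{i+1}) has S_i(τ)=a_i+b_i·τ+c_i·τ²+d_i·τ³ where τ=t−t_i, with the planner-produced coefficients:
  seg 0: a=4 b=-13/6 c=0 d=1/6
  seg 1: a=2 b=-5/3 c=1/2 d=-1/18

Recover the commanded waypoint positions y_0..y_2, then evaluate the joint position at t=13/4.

y_0 = S_0(0) = a_0 = 4
y_1 = S_1(0) = a_1 = 2
y_2 = S_1(3) = 0
t_q=13/4 is in segment 1 (τ=9/4); S_1(τ)=19/128

y_0=4 y_1=2 y_2=0
S(13/4) = 19/128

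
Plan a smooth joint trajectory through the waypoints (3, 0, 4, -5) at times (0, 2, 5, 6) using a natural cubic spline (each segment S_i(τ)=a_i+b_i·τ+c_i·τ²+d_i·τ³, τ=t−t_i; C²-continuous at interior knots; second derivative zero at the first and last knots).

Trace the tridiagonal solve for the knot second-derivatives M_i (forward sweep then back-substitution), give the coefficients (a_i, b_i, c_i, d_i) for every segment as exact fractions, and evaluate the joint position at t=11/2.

  seg 0: a=3 b=-1283/426 c=0 d=161/426
  seg 1: a=0 b=649/426 c=161/71 d=-331/426
  seg 2: a=4 b=-1246/213 c=-671/142 d=671/426
S(11/2) = 103/1136

Δ: Δ0=-3/2, Δ1=4/3, Δ2=-9
row 1: diag=10, rhs=17; c'=3/10, d'=17/10
row 2: denom=8−3·3/10=71/10; d'=(-62−3·17/10)/(71/10)=-671/71
back: M2=-671/71
back: M1=17/10−3/10·-671/71=322/71
M: M0=0, M1=322/71, M2=-671/71, M3=0
seg 0: a=3, c=M0/2=0, d=(M1−M0)/(6·2)=161/426, b=Δ0−h0·(2M0+M1)/6=-1283/426
seg 1: a=0, c=M1/2=161/71, d=(M2−M1)/(6·3)=-331/426, b=Δ1−h1·(2M1+M2)/6=649/426
seg 2: a=4, c=M2/2=-671/142, d=(M3−M2)/(6·1)=671/426, b=Δ2−h2·(2M2+M3)/6=-1246/213
t_q=11/2 → seg 2, τ=1/2; S=4+-1246/213·τ+-671/142·τ²+671/426·τ³=103/1136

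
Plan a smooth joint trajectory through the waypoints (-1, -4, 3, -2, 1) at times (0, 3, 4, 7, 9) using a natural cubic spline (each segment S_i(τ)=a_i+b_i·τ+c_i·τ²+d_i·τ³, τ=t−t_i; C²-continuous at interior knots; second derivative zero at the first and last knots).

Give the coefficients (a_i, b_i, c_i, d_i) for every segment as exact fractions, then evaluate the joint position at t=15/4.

  seg 0: a=-1 b=-5101/1116 c=0 d=3985/10044
  seg 1: a=-4 b=3427/558 c=3985/1116 d=-1009/372
  seg 2: a=3 b=5743/1116 c=-1274/279 d=7685/10044
  seg 3: a=-2 b=-889/558 c=863/372 d=-863/2232
S(15/4) = 35009/23808

Δ: Δ0=-1, Δ1=7, Δ2=-5/3, Δ3=3/2
row 1: diag=8, rhs=48; c'=1/8, d'=6
row 2: denom=8−1·1/8=63/8; d'=(-52−1·6)/(63/8)=-464/63
row 3: denom=10−3·8/21=62/7; d'=(19−3·-464/63)/(62/7)=863/186
back: M3=863/186
back: M2=-464/63−8/21·863/186=-2548/279
back: M1=6−1/8·-2548/279=3985/558
M: M0=0, M1=3985/558, M2=-2548/279, M3=863/186, M4=0
seg 0: a=-1, c=M0/2=0, d=(M1−M0)/(6·3)=3985/10044, b=Δ0−h0·(2M0+M1)/6=-5101/1116
seg 1: a=-4, c=M1/2=3985/1116, d=(M2−M1)/(6·1)=-1009/372, b=Δ1−h1·(2M1+M2)/6=3427/558
seg 2: a=3, c=M2/2=-1274/279, d=(M3−M2)/(6·3)=7685/10044, b=Δ2−h2·(2M2+M3)/6=5743/1116
seg 3: a=-2, c=M3/2=863/372, d=(M4−M3)/(6·2)=-863/2232, b=Δ3−h3·(2M3+M4)/6=-889/558
t_q=15/4 → seg 1, τ=3/4; S=-4+3427/558·τ+3985/1116·τ²+-1009/372·τ³=35009/23808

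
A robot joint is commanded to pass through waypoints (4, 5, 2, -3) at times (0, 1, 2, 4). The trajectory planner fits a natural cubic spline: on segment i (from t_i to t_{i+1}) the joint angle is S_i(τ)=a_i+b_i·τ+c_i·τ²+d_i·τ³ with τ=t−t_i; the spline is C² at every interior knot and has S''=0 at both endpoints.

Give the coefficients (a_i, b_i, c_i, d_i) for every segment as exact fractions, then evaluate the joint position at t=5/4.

  seg 0: a=4 b=95/46 c=0 d=-49/46
  seg 1: a=5 b=-26/23 c=-147/46 d=61/46
  seg 2: a=2 b=-163/46 c=18/23 d=-3/23
S(5/4) = 13361/2944

Δ: Δ0=1, Δ1=-3, Δ2=-5/2
row 1: diag=4, rhs=-24; c'=1/4, d'=-6
row 2: denom=6−1·1/4=23/4; d'=(3−1·-6)/(23/4)=36/23
back: M2=36/23
back: M1=-6−1/4·36/23=-147/23
M: M0=0, M1=-147/23, M2=36/23, M3=0
seg 0: a=4, c=M0/2=0, d=(M1−M0)/(6·1)=-49/46, b=Δ0−h0·(2M0+M1)/6=95/46
seg 1: a=5, c=M1/2=-147/46, d=(M2−M1)/(6·1)=61/46, b=Δ1−h1·(2M1+M2)/6=-26/23
seg 2: a=2, c=M2/2=18/23, d=(M3−M2)/(6·2)=-3/23, b=Δ2−h2·(2M2+M3)/6=-163/46
t_q=5/4 → seg 1, τ=1/4; S=5+-26/23·τ+-147/46·τ²+61/46·τ³=13361/2944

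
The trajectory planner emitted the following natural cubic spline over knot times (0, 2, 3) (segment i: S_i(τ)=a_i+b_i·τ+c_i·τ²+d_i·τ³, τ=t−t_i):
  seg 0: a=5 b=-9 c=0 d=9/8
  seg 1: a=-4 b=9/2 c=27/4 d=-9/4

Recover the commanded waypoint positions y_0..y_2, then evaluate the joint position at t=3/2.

y_0 = S_0(0) = a_0 = 5
y_1 = S_1(0) = a_1 = -4
y_2 = S_1(1) = 5
t_q=3/2 is in segment 0 (τ=3/2); S_0(τ)=-301/64

y_0=5 y_1=-4 y_2=5
S(3/2) = -301/64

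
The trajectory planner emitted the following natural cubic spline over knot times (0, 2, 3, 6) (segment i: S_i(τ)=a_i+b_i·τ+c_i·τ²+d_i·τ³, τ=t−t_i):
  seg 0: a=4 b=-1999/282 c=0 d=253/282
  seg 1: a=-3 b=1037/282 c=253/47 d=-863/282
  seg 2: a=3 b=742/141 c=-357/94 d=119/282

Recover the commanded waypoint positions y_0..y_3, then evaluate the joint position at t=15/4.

y_0=4 y_1=-3 y_2=3 y_3=-4
S(15/4) = 30011/6016

y_0 = S_0(0) = a_0 = 4
y_1 = S_1(0) = a_1 = -3
y_2 = S_2(0) = a_2 = 3
y_3 = S_2(3) = -4
t_q=15/4 is in segment 2 (τ=3/4); S_2(τ)=30011/6016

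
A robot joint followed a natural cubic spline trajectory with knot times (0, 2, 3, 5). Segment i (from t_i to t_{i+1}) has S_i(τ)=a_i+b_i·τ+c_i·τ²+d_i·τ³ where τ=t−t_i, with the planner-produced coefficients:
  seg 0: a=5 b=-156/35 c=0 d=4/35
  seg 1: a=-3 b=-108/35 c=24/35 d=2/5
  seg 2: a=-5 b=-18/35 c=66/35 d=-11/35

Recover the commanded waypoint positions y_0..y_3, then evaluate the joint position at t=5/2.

y_0=5 y_1=-3 y_2=-5 y_3=-1
S(5/2) = -121/28

y_0 = S_0(0) = a_0 = 5
y_1 = S_1(0) = a_1 = -3
y_2 = S_2(0) = a_2 = -5
y_3 = S_2(2) = -1
t_q=5/2 is in segment 1 (τ=1/2); S_1(τ)=-121/28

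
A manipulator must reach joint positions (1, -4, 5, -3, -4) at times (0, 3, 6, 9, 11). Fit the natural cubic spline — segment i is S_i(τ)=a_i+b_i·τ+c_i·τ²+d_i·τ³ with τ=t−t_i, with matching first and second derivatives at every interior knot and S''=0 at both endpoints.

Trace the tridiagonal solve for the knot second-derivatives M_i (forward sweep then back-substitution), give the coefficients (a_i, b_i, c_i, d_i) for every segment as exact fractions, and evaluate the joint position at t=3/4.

Δ: Δ0=-5/3, Δ1=3, Δ2=-8/3, Δ3=-1/2
row 1: diag=12, rhs=28; c'=1/4, d'=7/3
row 2: denom=12−3·1/4=45/4; d'=(-34−3·7/3)/(45/4)=-164/45
row 3: denom=10−3·4/15=46/5; d'=(13−3·-164/45)/(46/5)=359/138
back: M3=359/138
back: M2=-164/45−4/15·359/138=-898/207
back: M1=7/3−1/4·-898/207=1415/414
M: M0=0, M1=1415/414, M2=-898/207, M3=359/138, M4=0
seg 0: a=1, c=M0/2=0, d=(M1−M0)/(6·3)=1415/7452, b=Δ0−h0·(2M0+M1)/6=-2795/828
seg 1: a=-4, c=M1/2=1415/828, d=(M2−M1)/(6·3)=-3211/7452, b=Δ1−h1·(2M1+M2)/6=725/414
seg 2: a=5, c=M2/2=-449/207, d=(M3−M2)/(6·3)=2873/7452, b=Δ2−h2·(2M2+M3)/6=307/828
seg 3: a=-3, c=M3/2=359/276, d=(M4−M3)/(6·2)=-359/1656, b=Δ3−h3·(2M3+M4)/6=-925/414
t_q=3/4 → seg 0, τ=3/4; S=1+-2795/828·τ+0·τ²+1415/7452·τ³=-8547/5888

  seg 0: a=1 b=-2795/828 c=0 d=1415/7452
  seg 1: a=-4 b=725/414 c=1415/828 d=-3211/7452
  seg 2: a=5 b=307/828 c=-449/207 d=2873/7452
  seg 3: a=-3 b=-925/414 c=359/276 d=-359/1656
S(3/4) = -8547/5888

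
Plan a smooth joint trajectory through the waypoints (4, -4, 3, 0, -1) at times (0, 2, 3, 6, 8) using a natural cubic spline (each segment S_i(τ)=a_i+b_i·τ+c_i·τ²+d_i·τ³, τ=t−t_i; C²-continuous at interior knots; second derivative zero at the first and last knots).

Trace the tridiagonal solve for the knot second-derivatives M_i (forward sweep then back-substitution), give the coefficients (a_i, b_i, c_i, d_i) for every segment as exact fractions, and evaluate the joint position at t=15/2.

Δ: Δ0=-4, Δ1=7, Δ2=-1, Δ3=-1/2
row 1: diag=6, rhs=66; c'=1/6, d'=11
row 2: denom=8−1·1/6=47/6; d'=(-48−1·11)/(47/6)=-354/47
row 3: denom=10−3·18/47=416/47; d'=(3−3·-354/47)/(416/47)=1203/416
back: M3=1203/416
back: M2=-354/47−18/47·1203/416=-1797/208
back: M1=11−1/6·-1797/208=5175/416
M: M0=0, M1=5175/416, M2=-1797/208, M3=1203/416, M4=0
seg 0: a=4, c=M0/2=0, d=(M1−M0)/(6·2)=1725/1664, b=Δ0−h0·(2M0+M1)/6=-3389/416
seg 1: a=-4, c=M1/2=5175/832, d=(M2−M1)/(6·1)=-2923/832, b=Δ1−h1·(2M1+M2)/6=893/208
seg 2: a=3, c=M2/2=-1797/416, d=(M3−M2)/(6·3)=41/64, b=Δ2−h2·(2M2+M3)/6=5153/832
seg 3: a=0, c=M3/2=1203/832, d=(M4−M3)/(6·2)=-401/1664, b=Δ3−h3·(2M3+M4)/6=-505/208
t_q=15/2 → seg 3, τ=3/2; S=0+-505/208·τ+1203/832·τ²+-401/1664·τ³=-15999/13312

  seg 0: a=4 b=-3389/416 c=0 d=1725/1664
  seg 1: a=-4 b=893/208 c=5175/832 d=-2923/832
  seg 2: a=3 b=5153/832 c=-1797/416 d=41/64
  seg 3: a=0 b=-505/208 c=1203/832 d=-401/1664
S(15/2) = -15999/13312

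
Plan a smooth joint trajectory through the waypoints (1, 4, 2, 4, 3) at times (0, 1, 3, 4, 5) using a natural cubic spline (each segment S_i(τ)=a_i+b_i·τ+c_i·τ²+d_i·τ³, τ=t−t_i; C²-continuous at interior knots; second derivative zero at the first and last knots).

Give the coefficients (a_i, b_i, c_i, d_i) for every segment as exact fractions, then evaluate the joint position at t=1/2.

Δ: Δ0=3, Δ1=-1, Δ2=2, Δ3=-1
row 1: diag=6, rhs=-24; c'=1/3, d'=-4
row 2: denom=6−2·1/3=16/3; d'=(18−2·-4)/(16/3)=39/8
row 3: denom=4−1·3/16=61/16; d'=(-18−1·39/8)/(61/16)=-6
back: M3=-6
back: M2=39/8−3/16·-6=6
back: M1=-4−1/3·6=-6
M: M0=0, M1=-6, M2=6, M3=-6, M4=0
seg 0: a=1, c=M0/2=0, d=(M1−M0)/(6·1)=-1, b=Δ0−h0·(2M0+M1)/6=4
seg 1: a=4, c=M1/2=-3, d=(M2−M1)/(6·2)=1, b=Δ1−h1·(2M1+M2)/6=1
seg 2: a=2, c=M2/2=3, d=(M3−M2)/(6·1)=-2, b=Δ2−h2·(2M2+M3)/6=1
seg 3: a=4, c=M3/2=-3, d=(M4−M3)/(6·1)=1, b=Δ3−h3·(2M3+M4)/6=1
t_q=1/2 → seg 0, τ=1/2; S=1+4·τ+0·τ²+-1·τ³=23/8

  seg 0: a=1 b=4 c=0 d=-1
  seg 1: a=4 b=1 c=-3 d=1
  seg 2: a=2 b=1 c=3 d=-2
  seg 3: a=4 b=1 c=-3 d=1
S(1/2) = 23/8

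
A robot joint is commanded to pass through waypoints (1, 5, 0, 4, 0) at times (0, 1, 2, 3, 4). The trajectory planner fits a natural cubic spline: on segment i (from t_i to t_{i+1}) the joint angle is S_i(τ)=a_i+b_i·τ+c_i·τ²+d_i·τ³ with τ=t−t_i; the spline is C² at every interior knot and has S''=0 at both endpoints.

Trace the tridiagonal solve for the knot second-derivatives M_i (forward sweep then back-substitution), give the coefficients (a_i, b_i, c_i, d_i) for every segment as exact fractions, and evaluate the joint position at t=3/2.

  seg 0: a=1 b=403/56 c=0 d=-179/56
  seg 1: a=5 b=-67/28 c=-537/56 d=391/56
  seg 2: a=0 b=-5/8 c=159/14 d=-377/56
  seg 3: a=4 b=53/28 c=-495/56 d=165/56
S(3/2) = 1021/448

Δ: Δ0=4, Δ1=-5, Δ2=4, Δ3=-4
row 1: diag=4, rhs=-54; c'=1/4, d'=-27/2
row 2: denom=4−1·1/4=15/4; d'=(54−1·-27/2)/(15/4)=18
row 3: denom=4−1·4/15=56/15; d'=(-48−1·18)/(56/15)=-495/28
back: M3=-495/28
back: M2=18−4/15·-495/28=159/7
back: M1=-27/2−1/4·159/7=-537/28
M: M0=0, M1=-537/28, M2=159/7, M3=-495/28, M4=0
seg 0: a=1, c=M0/2=0, d=(M1−M0)/(6·1)=-179/56, b=Δ0−h0·(2M0+M1)/6=403/56
seg 1: a=5, c=M1/2=-537/56, d=(M2−M1)/(6·1)=391/56, b=Δ1−h1·(2M1+M2)/6=-67/28
seg 2: a=0, c=M2/2=159/14, d=(M3−M2)/(6·1)=-377/56, b=Δ2−h2·(2M2+M3)/6=-5/8
seg 3: a=4, c=M3/2=-495/56, d=(M4−M3)/(6·1)=165/56, b=Δ3−h3·(2M3+M4)/6=53/28
t_q=3/2 → seg 1, τ=1/2; S=5+-67/28·τ+-537/56·τ²+391/56·τ³=1021/448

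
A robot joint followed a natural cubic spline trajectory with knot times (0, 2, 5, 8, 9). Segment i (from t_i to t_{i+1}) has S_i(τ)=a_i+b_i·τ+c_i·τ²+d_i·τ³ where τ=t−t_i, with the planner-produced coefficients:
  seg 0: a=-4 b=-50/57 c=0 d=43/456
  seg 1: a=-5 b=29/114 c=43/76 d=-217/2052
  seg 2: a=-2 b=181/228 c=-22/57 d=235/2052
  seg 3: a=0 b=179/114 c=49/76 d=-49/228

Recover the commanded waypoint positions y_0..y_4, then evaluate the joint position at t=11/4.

y_0=-4 y_1=-5 y_2=-2 y_3=0 y_4=2
S(11/4) = -22061/4864

y_0 = S_0(0) = a_0 = -4
y_1 = S_1(0) = a_1 = -5
y_2 = S_2(0) = a_2 = -2
y_3 = S_3(0) = a_3 = 0
y_4 = S_3(1) = 2
t_q=11/4 is in segment 1 (τ=3/4); S_1(τ)=-22061/4864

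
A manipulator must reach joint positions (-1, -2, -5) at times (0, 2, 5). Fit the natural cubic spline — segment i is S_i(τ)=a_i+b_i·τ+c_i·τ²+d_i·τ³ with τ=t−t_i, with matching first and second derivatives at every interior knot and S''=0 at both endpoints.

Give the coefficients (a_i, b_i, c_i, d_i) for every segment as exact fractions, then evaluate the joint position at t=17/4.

  seg 0: a=-1 b=-2/5 c=0 d=-1/40
  seg 1: a=-2 b=-7/10 c=-3/20 d=1/60
S(17/4) = -1061/256

Δ: Δ0=-1/2, Δ1=-1
row 1: diag=10, rhs=-3; c'=3/10, d'=-3/10
back: M1=-3/10
M: M0=0, M1=-3/10, M2=0
seg 0: a=-1, c=M0/2=0, d=(M1−M0)/(6·2)=-1/40, b=Δ0−h0·(2M0+M1)/6=-2/5
seg 1: a=-2, c=M1/2=-3/20, d=(M2−M1)/(6·3)=1/60, b=Δ1−h1·(2M1+M2)/6=-7/10
t_q=17/4 → seg 1, τ=9/4; S=-2+-7/10·τ+-3/20·τ²+1/60·τ³=-1061/256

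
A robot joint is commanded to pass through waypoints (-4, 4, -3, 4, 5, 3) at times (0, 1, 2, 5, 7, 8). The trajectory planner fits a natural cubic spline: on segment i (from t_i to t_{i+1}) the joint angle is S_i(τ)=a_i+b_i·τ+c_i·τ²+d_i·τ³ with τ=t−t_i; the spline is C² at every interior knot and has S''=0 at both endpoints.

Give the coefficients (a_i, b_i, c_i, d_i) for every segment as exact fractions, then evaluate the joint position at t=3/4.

  seg 0: a=-4 b=6979/570 c=0 d=-2419/570
  seg 1: a=4 b=-139/285 c=-2419/190 d=709/114
  seg 2: a=-3 b=-4157/570 c=563/95 d=-1549/1710
  seg 3: a=4 b=217/57 c=-423/190 d=653/2280
  seg 4: a=5 b=-947/570 c=-193/380 d=193/1140
S(3/4) = 41253/12160

Δ: Δ0=8, Δ1=-7, Δ2=7/3, Δ3=1/2, Δ4=-2
row 1: diag=4, rhs=-90; c'=1/4, d'=-45/2
row 2: denom=8−1·1/4=31/4; d'=(56−1·-45/2)/(31/4)=314/31
row 3: denom=10−3·12/31=274/31; d'=(-11−3·314/31)/(274/31)=-1283/274
row 4: denom=6−2·31/137=760/137; d'=(-15−2·-1283/274)/(760/137)=-193/190
back: M4=-193/190
back: M3=-1283/274−31/137·-193/190=-423/95
back: M2=314/31−12/31·-423/95=1126/95
back: M1=-45/2−1/4·1126/95=-2419/95
M: M0=0, M1=-2419/95, M2=1126/95, M3=-423/95, M4=-193/190, M5=0
seg 0: a=-4, c=M0/2=0, d=(M1−M0)/(6·1)=-2419/570, b=Δ0−h0·(2M0+M1)/6=6979/570
seg 1: a=4, c=M1/2=-2419/190, d=(M2−M1)/(6·1)=709/114, b=Δ1−h1·(2M1+M2)/6=-139/285
seg 2: a=-3, c=M2/2=563/95, d=(M3−M2)/(6·3)=-1549/1710, b=Δ2−h2·(2M2+M3)/6=-4157/570
seg 3: a=4, c=M3/2=-423/190, d=(M4−M3)/(6·2)=653/2280, b=Δ3−h3·(2M3+M4)/6=217/57
seg 4: a=5, c=M4/2=-193/380, d=(M5−M4)/(6·1)=193/1140, b=Δ4−h4·(2M4+M5)/6=-947/570
t_q=3/4 → seg 0, τ=3/4; S=-4+6979/570·τ+0·τ²+-2419/570·τ³=41253/12160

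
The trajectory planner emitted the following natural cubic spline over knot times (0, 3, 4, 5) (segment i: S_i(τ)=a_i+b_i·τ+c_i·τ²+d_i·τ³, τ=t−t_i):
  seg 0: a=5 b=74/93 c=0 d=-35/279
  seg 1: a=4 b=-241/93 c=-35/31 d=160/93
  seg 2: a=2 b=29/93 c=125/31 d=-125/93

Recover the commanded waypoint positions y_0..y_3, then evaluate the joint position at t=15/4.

y_0 = S_0(0) = a_0 = 5
y_1 = S_1(0) = a_1 = 4
y_2 = S_2(0) = a_2 = 2
y_3 = S_2(1) = 5
t_q=15/4 is in segment 1 (τ=3/4); S_1(τ)=1065/496

y_0=5 y_1=4 y_2=2 y_3=5
S(15/4) = 1065/496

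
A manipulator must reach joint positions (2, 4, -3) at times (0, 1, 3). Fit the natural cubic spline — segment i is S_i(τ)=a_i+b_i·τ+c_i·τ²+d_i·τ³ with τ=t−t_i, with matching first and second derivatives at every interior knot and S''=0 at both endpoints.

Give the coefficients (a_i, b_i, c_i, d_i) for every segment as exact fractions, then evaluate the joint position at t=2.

  seg 0: a=2 b=35/12 c=0 d=-11/12
  seg 1: a=4 b=1/6 c=-11/4 d=11/24
S(2) = 15/8

Δ: Δ0=2, Δ1=-7/2
row 1: diag=6, rhs=-33; c'=1/3, d'=-11/2
back: M1=-11/2
M: M0=0, M1=-11/2, M2=0
seg 0: a=2, c=M0/2=0, d=(M1−M0)/(6·1)=-11/12, b=Δ0−h0·(2M0+M1)/6=35/12
seg 1: a=4, c=M1/2=-11/4, d=(M2−M1)/(6·2)=11/24, b=Δ1−h1·(2M1+M2)/6=1/6
t_q=2 → seg 1, τ=1; S=4+1/6·τ+-11/4·τ²+11/24·τ³=15/8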